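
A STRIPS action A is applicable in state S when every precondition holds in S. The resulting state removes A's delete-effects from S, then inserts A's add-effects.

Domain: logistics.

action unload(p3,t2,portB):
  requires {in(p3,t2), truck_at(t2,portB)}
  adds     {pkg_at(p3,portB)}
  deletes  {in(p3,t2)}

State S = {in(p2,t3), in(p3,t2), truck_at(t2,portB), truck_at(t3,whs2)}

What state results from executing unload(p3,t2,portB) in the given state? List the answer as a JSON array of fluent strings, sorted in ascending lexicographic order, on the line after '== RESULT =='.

Progress:
  pre ⊆ S: {in(p3,t2), truck_at(t2,portB)} ⊆ S  — applicable
  S \ del = {in(p2,t3), truck_at(t2,portB), truck_at(t3,whs2)}
  ∪ add   = {in(p2,t3), pkg_at(p3,portB), truck_at(t2,portB), truck_at(t3,whs2)}

== RESULT ==
["in(p2,t3)", "pkg_at(p3,portB)", "truck_at(t2,portB)", "truck_at(t3,whs2)"]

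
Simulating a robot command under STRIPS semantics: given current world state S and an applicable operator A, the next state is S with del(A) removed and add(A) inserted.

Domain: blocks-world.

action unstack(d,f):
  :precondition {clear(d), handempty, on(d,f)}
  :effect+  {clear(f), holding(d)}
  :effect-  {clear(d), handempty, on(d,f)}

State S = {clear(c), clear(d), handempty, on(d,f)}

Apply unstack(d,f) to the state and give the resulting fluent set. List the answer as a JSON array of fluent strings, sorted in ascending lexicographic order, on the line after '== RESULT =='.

Progress:
  pre ⊆ S: {clear(d), handempty, on(d,f)} ⊆ S  — applicable
  S \ del = {clear(c)}
  ∪ add   = {clear(c), clear(f), holding(d)}

== RESULT ==
["clear(c)", "clear(f)", "holding(d)"]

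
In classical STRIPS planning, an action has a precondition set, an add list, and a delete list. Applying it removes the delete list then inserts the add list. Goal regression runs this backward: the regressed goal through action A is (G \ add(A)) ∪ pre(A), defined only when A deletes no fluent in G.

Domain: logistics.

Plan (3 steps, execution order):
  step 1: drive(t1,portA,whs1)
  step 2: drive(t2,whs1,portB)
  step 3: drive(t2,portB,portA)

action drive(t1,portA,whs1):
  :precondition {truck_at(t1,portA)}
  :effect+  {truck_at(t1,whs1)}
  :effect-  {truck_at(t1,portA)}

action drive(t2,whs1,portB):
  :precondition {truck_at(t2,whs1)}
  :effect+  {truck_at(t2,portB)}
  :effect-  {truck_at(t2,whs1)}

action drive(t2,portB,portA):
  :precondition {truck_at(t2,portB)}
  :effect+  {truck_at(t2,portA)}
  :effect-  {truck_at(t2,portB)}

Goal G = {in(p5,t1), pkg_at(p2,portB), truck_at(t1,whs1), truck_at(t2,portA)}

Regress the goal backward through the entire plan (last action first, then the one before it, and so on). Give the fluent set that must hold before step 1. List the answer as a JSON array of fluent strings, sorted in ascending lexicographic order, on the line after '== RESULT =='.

Work backward from the goal:
  through step 3 (drive(t2,portB,portA)): drop {truck_at(t2,portA)}, keep {in(p5,t1), pkg_at(p2,portB), truck_at(t1,whs1)}, require {truck_at(t2,portB)}
    → {in(p5,t1), pkg_at(p2,portB), truck_at(t1,whs1), truck_at(t2,portB)}
  through step 2 (drive(t2,whs1,portB)): drop {truck_at(t2,portB)}, keep {in(p5,t1), pkg_at(p2,portB), truck_at(t1,whs1)}, require {truck_at(t2,whs1)}
    → {in(p5,t1), pkg_at(p2,portB), truck_at(t1,whs1), truck_at(t2,whs1)}
  through step 1 (drive(t1,portA,whs1)): drop {truck_at(t1,whs1)}, keep {in(p5,t1), pkg_at(p2,portB), truck_at(t2,whs1)}, require {truck_at(t1,portA)}
    → {in(p5,t1), pkg_at(p2,portB), truck_at(t1,portA), truck_at(t2,whs1)}

== RESULT ==
["in(p5,t1)", "pkg_at(p2,portB)", "truck_at(t1,portA)", "truck_at(t2,whs1)"]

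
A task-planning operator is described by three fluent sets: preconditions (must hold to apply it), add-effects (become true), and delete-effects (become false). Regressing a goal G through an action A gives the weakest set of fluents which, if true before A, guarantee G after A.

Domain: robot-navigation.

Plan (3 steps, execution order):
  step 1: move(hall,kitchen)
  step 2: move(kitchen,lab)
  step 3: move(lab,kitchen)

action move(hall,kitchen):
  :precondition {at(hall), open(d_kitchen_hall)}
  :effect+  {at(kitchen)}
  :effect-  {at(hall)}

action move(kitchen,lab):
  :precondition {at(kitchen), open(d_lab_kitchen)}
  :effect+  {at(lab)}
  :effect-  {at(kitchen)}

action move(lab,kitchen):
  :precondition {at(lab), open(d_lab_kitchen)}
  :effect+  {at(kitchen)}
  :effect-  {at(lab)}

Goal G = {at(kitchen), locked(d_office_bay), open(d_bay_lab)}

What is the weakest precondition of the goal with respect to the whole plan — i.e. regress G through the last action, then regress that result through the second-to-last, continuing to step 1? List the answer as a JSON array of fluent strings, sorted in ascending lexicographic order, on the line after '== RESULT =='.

Regress step by step:
  through step 3 (move(lab,kitchen)): drop {at(kitchen)}, keep {locked(d_office_bay), open(d_bay_lab)}, require {at(lab), open(d_lab_kitchen)}
    → {at(lab), locked(d_office_bay), open(d_bay_lab), open(d_lab_kitchen)}
  through step 2 (move(kitchen,lab)): drop {at(lab)}, keep {locked(d_office_bay), open(d_bay_lab), open(d_lab_kitchen)}, require {at(kitchen), open(d_lab_kitchen)}
    → {at(kitchen), locked(d_office_bay), open(d_bay_lab), open(d_lab_kitchen)}
  through step 1 (move(hall,kitchen)): drop {at(kitchen)}, keep {locked(d_office_bay), open(d_bay_lab), open(d_lab_kitchen)}, require {at(hall), open(d_kitchen_hall)}
    → {at(hall), locked(d_office_bay), open(d_bay_lab), open(d_kitchen_hall), open(d_lab_kitchen)}

== RESULT ==
["at(hall)", "locked(d_office_bay)", "open(d_bay_lab)", "open(d_kitchen_hall)", "open(d_lab_kitchen)"]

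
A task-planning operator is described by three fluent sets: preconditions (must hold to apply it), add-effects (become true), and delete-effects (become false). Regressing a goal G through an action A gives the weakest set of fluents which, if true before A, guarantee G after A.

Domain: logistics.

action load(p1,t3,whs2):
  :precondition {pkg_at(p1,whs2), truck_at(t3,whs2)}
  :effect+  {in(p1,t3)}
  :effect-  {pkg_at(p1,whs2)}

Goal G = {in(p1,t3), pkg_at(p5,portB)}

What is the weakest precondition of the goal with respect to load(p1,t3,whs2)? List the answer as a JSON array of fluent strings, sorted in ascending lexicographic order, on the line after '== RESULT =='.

Regress:
  G ∩ del = {}  (empty — regression defined)
  G \ add = {in(p1,t3), pkg_at(p5,portB)} \ {in(p1,t3)} = {pkg_at(p5,portB)}
  ∪ pre   = {pkg_at(p5,portB)} ∪ {pkg_at(p1,whs2), truck_at(t3,whs2)}
          = {pkg_at(p1,whs2), pkg_at(p5,portB), truck_at(t3,whs2)}

== RESULT ==
["pkg_at(p1,whs2)", "pkg_at(p5,portB)", "truck_at(t3,whs2)"]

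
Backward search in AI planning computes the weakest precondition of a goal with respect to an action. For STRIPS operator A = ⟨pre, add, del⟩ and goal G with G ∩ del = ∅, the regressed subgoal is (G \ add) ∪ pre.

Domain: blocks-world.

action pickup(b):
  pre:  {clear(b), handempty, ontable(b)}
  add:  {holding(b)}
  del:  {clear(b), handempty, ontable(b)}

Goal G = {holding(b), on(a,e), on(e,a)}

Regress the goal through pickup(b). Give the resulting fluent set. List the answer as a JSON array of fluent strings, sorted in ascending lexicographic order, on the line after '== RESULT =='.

Compute (G \ add) ∪ pre:
  G ∩ del = {}  (empty — regression defined)
  G \ add = {holding(b), on(a,e), on(e,a)} \ {holding(b)} = {on(a,e), on(e,a)}
  ∪ pre   = {on(a,e), on(e,a)} ∪ {clear(b), handempty, ontable(b)}
          = {clear(b), handempty, on(a,e), on(e,a), ontable(b)}

== RESULT ==
["clear(b)", "handempty", "on(a,e)", "on(e,a)", "ontable(b)"]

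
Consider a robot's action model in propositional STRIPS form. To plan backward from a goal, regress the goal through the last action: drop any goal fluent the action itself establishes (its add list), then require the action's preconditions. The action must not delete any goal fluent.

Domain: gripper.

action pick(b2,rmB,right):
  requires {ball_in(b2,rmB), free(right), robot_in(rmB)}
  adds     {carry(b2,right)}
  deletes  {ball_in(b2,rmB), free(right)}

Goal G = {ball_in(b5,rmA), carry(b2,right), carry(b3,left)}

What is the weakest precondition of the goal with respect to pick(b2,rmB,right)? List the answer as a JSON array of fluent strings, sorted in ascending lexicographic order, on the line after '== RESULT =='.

Compute (G \ add) ∪ pre:
  G ∩ del = {}  (empty — regression defined)
  G \ add = {ball_in(b5,rmA), carry(b2,right), carry(b3,left)} \ {carry(b2,right)} = {ball_in(b5,rmA), carry(b3,left)}
  ∪ pre   = {ball_in(b5,rmA), carry(b3,left)} ∪ {ball_in(b2,rmB), free(right), robot_in(rmB)}
          = {ball_in(b2,rmB), ball_in(b5,rmA), carry(b3,left), free(right), robot_in(rmB)}

== RESULT ==
["ball_in(b2,rmB)", "ball_in(b5,rmA)", "carry(b3,left)", "free(right)", "robot_in(rmB)"]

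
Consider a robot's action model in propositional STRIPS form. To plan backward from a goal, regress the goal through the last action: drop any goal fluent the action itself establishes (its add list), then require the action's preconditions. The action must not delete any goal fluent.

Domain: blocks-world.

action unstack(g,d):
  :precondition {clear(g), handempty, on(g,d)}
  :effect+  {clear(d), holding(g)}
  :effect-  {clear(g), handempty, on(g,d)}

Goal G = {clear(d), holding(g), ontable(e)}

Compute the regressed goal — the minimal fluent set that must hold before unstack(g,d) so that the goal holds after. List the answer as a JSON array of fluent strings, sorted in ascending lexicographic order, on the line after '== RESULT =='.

Regress:
  G ∩ del = {}  (empty — regression defined)
  G \ add = {clear(d), holding(g), ontable(e)} \ {clear(d), holding(g)} = {ontable(e)}
  ∪ pre   = {ontable(e)} ∪ {clear(g), handempty, on(g,d)}
          = {clear(g), handempty, on(g,d), ontable(e)}

== RESULT ==
["clear(g)", "handempty", "on(g,d)", "ontable(e)"]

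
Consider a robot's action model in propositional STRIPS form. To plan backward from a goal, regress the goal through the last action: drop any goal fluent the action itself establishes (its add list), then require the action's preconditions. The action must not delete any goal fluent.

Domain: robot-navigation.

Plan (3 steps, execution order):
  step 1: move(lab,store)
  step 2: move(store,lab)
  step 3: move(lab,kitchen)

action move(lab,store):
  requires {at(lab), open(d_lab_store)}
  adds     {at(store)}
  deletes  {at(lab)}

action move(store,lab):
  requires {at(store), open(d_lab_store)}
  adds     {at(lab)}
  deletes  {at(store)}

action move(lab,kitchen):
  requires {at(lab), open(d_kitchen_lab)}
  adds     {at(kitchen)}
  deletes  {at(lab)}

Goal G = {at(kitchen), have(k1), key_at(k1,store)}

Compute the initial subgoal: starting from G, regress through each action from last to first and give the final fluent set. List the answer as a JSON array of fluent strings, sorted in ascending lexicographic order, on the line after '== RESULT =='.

Regress step by step:
  through step 3 (move(lab,kitchen)): drop {at(kitchen)}, keep {have(k1), key_at(k1,store)}, require {at(lab), open(d_kitchen_lab)}
    → {at(lab), have(k1), key_at(k1,store), open(d_kitchen_lab)}
  through step 2 (move(store,lab)): drop {at(lab)}, keep {have(k1), key_at(k1,store), open(d_kitchen_lab)}, require {at(store), open(d_lab_store)}
    → {at(store), have(k1), key_at(k1,store), open(d_kitchen_lab), open(d_lab_store)}
  through step 1 (move(lab,store)): drop {at(store)}, keep {have(k1), key_at(k1,store), open(d_kitchen_lab), open(d_lab_store)}, require {at(lab), open(d_lab_store)}
    → {at(lab), have(k1), key_at(k1,store), open(d_kitchen_lab), open(d_lab_store)}

== RESULT ==
["at(lab)", "have(k1)", "key_at(k1,store)", "open(d_kitchen_lab)", "open(d_lab_store)"]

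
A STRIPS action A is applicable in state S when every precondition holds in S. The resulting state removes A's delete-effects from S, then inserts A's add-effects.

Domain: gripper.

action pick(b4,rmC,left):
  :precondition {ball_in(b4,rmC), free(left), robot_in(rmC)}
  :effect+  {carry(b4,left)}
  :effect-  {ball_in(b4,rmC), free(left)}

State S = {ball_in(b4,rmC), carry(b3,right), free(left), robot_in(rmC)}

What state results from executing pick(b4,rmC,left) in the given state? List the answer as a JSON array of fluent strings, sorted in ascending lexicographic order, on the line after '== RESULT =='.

Compute (S \ del) ∪ add:
  pre ⊆ S: {ball_in(b4,rmC), free(left), robot_in(rmC)} ⊆ S  — applicable
  S \ del = {carry(b3,right), robot_in(rmC)}
  ∪ add   = {carry(b3,right), carry(b4,left), robot_in(rmC)}

== RESULT ==
["carry(b3,right)", "carry(b4,left)", "robot_in(rmC)"]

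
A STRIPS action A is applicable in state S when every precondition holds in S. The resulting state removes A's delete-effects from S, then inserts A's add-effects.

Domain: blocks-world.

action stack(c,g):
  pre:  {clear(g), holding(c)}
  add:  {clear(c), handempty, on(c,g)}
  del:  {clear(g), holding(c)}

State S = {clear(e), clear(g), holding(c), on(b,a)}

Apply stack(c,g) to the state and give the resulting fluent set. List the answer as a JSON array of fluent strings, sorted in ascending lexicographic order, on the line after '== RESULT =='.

Progress:
  pre ⊆ S: {clear(g), holding(c)} ⊆ S  — applicable
  S \ del = {clear(e), on(b,a)}
  ∪ add   = {clear(c), clear(e), handempty, on(b,a), on(c,g)}

== RESULT ==
["clear(c)", "clear(e)", "handempty", "on(b,a)", "on(c,g)"]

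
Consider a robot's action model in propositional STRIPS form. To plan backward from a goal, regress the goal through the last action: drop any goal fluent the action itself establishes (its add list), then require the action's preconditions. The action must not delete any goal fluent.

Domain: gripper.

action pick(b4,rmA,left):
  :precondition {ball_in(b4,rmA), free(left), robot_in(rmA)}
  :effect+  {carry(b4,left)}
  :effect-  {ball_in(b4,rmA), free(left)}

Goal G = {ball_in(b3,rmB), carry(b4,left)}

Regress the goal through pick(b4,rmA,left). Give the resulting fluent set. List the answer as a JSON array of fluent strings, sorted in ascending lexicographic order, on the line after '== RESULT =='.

Compute (G \ add) ∪ pre:
  G ∩ del = {}  (empty — regression defined)
  G \ add = {ball_in(b3,rmB), carry(b4,left)} \ {carry(b4,left)} = {ball_in(b3,rmB)}
  ∪ pre   = {ball_in(b3,rmB)} ∪ {ball_in(b4,rmA), free(left), robot_in(rmA)}
          = {ball_in(b3,rmB), ball_in(b4,rmA), free(left), robot_in(rmA)}

== RESULT ==
["ball_in(b3,rmB)", "ball_in(b4,rmA)", "free(left)", "robot_in(rmA)"]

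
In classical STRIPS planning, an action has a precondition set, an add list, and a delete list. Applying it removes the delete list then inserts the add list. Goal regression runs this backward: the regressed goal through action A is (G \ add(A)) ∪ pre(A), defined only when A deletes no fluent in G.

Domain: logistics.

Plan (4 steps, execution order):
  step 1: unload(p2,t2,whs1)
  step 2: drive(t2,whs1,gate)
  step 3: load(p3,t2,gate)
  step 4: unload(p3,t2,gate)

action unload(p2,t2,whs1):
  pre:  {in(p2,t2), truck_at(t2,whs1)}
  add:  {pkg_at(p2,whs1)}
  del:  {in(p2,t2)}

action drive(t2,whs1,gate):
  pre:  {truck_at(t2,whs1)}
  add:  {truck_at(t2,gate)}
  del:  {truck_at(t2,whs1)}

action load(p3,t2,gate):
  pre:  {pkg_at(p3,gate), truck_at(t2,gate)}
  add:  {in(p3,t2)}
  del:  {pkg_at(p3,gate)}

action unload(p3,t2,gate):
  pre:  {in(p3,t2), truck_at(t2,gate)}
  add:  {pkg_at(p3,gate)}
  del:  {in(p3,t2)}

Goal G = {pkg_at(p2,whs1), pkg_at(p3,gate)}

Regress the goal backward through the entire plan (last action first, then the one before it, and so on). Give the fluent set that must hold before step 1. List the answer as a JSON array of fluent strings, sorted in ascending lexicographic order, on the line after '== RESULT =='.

Regress step by step:
  through step 4 (unload(p3,t2,gate)): drop {pkg_at(p3,gate)}, keep {pkg_at(p2,whs1)}, require {in(p3,t2), truck_at(t2,gate)}
    → {in(p3,t2), pkg_at(p2,whs1), truck_at(t2,gate)}
  through step 3 (load(p3,t2,gate)): drop {in(p3,t2)}, keep {pkg_at(p2,whs1), truck_at(t2,gate)}, require {pkg_at(p3,gate), truck_at(t2,gate)}
    → {pkg_at(p2,whs1), pkg_at(p3,gate), truck_at(t2,gate)}
  through step 2 (drive(t2,whs1,gate)): drop {truck_at(t2,gate)}, keep {pkg_at(p2,whs1), pkg_at(p3,gate)}, require {truck_at(t2,whs1)}
    → {pkg_at(p2,whs1), pkg_at(p3,gate), truck_at(t2,whs1)}
  through step 1 (unload(p2,t2,whs1)): drop {pkg_at(p2,whs1)}, keep {pkg_at(p3,gate), truck_at(t2,whs1)}, require {in(p2,t2), truck_at(t2,whs1)}
    → {in(p2,t2), pkg_at(p3,gate), truck_at(t2,whs1)}

== RESULT ==
["in(p2,t2)", "pkg_at(p3,gate)", "truck_at(t2,whs1)"]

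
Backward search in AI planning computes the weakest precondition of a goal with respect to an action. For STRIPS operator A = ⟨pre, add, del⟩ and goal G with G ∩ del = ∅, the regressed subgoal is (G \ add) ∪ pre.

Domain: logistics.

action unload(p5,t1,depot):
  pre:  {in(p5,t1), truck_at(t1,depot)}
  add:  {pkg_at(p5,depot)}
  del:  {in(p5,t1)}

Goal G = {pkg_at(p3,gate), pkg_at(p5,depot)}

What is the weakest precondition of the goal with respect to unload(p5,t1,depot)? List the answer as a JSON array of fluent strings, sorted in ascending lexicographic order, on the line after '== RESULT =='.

Regress:
  G ∩ del = {}  (empty — regression defined)
  G \ add = {pkg_at(p3,gate), pkg_at(p5,depot)} \ {pkg_at(p5,depot)} = {pkg_at(p3,gate)}
  ∪ pre   = {pkg_at(p3,gate)} ∪ {in(p5,t1), truck_at(t1,depot)}
          = {in(p5,t1), pkg_at(p3,gate), truck_at(t1,depot)}

== RESULT ==
["in(p5,t1)", "pkg_at(p3,gate)", "truck_at(t1,depot)"]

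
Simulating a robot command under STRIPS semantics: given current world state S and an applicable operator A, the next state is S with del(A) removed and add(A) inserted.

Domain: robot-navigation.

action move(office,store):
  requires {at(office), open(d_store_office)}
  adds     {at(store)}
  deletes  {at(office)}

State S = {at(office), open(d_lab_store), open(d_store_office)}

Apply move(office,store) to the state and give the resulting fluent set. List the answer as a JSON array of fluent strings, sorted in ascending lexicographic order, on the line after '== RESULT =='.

Progress:
  pre ⊆ S: {at(office), open(d_store_office)} ⊆ S  — applicable
  S \ del = {open(d_lab_store), open(d_store_office)}
  ∪ add   = {at(store), open(d_lab_store), open(d_store_office)}

== RESULT ==
["at(store)", "open(d_lab_store)", "open(d_store_office)"]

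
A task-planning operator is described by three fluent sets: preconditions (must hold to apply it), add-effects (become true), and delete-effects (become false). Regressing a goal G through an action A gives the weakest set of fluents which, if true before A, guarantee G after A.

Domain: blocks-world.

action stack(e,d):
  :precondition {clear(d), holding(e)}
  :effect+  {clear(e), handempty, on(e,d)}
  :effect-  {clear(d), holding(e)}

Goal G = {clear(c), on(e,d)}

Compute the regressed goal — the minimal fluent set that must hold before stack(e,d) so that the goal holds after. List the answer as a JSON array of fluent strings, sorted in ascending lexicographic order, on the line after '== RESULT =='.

Regress:
  G ∩ del = {}  (empty — regression defined)
  G \ add = {clear(c), on(e,d)} \ {clear(e), handempty, on(e,d)} = {clear(c)}
  ∪ pre   = {clear(c)} ∪ {clear(d), holding(e)}
          = {clear(c), clear(d), holding(e)}

== RESULT ==
["clear(c)", "clear(d)", "holding(e)"]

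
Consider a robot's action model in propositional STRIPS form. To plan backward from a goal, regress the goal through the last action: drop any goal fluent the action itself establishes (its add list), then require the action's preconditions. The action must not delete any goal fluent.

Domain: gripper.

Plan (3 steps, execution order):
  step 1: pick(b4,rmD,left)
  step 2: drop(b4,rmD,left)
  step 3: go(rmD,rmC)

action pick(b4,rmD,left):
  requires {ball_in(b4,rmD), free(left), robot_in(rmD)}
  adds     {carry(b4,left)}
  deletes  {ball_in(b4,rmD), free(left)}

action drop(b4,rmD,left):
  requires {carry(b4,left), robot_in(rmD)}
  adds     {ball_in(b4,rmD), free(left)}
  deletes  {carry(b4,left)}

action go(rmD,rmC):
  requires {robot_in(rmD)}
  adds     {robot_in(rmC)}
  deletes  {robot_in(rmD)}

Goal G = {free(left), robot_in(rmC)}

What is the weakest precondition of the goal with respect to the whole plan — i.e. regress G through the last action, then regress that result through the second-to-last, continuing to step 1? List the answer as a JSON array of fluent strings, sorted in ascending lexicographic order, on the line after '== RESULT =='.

Work backward from the goal:
  through step 3 (go(rmD,rmC)): drop {robot_in(rmC)}, keep {free(left)}, require {robot_in(rmD)}
    → {free(left), robot_in(rmD)}
  through step 2 (drop(b4,rmD,left)): drop {free(left)}, keep {robot_in(rmD)}, require {carry(b4,left), robot_in(rmD)}
    → {carry(b4,left), robot_in(rmD)}
  through step 1 (pick(b4,rmD,left)): drop {carry(b4,left)}, keep {robot_in(rmD)}, require {ball_in(b4,rmD), free(left), robot_in(rmD)}
    → {ball_in(b4,rmD), free(left), robot_in(rmD)}

== RESULT ==
["ball_in(b4,rmD)", "free(left)", "robot_in(rmD)"]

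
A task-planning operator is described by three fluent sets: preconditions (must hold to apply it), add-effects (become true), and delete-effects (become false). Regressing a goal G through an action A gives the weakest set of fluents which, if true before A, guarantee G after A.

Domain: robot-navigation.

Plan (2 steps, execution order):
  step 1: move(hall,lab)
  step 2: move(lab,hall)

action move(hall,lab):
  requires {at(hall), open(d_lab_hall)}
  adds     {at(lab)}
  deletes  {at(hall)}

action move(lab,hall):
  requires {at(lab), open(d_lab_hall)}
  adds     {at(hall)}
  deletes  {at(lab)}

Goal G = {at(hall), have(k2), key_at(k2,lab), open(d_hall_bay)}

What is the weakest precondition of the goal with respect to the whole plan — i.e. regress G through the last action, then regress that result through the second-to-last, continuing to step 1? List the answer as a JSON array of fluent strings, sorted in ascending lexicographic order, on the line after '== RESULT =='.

Work backward from the goal:
  through step 2 (move(lab,hall)): drop {at(hall)}, keep {have(k2), key_at(k2,lab), open(d_hall_bay)}, require {at(lab), open(d_lab_hall)}
    → {at(lab), have(k2), key_at(k2,lab), open(d_hall_bay), open(d_lab_hall)}
  through step 1 (move(hall,lab)): drop {at(lab)}, keep {have(k2), key_at(k2,lab), open(d_hall_bay), open(d_lab_hall)}, require {at(hall), open(d_lab_hall)}
    → {at(hall), have(k2), key_at(k2,lab), open(d_hall_bay), open(d_lab_hall)}

== RESULT ==
["at(hall)", "have(k2)", "key_at(k2,lab)", "open(d_hall_bay)", "open(d_lab_hall)"]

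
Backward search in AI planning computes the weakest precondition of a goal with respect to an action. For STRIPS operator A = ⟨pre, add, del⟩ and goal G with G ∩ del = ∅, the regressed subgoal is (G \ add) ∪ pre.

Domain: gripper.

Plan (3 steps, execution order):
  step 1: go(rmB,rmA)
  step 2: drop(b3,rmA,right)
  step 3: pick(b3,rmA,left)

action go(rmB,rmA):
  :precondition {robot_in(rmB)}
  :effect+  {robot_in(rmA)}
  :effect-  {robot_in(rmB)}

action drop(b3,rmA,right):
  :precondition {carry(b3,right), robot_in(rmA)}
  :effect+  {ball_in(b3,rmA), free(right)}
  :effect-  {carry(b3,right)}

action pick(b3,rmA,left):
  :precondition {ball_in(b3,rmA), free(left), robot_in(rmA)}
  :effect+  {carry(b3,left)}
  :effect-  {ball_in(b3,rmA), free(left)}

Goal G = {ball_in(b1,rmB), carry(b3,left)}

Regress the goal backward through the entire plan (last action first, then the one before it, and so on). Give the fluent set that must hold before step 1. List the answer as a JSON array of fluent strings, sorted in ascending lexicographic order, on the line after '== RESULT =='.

Regress step by step:
  through step 3 (pick(b3,rmA,left)): drop {carry(b3,left)}, keep {ball_in(b1,rmB)}, require {ball_in(b3,rmA), free(left), robot_in(rmA)}
    → {ball_in(b1,rmB), ball_in(b3,rmA), free(left), robot_in(rmA)}
  through step 2 (drop(b3,rmA,right)): drop {ball_in(b3,rmA)}, keep {ball_in(b1,rmB), free(left), robot_in(rmA)}, require {carry(b3,right), robot_in(rmA)}
    → {ball_in(b1,rmB), carry(b3,right), free(left), robot_in(rmA)}
  through step 1 (go(rmB,rmA)): drop {robot_in(rmA)}, keep {ball_in(b1,rmB), carry(b3,right), free(left)}, require {robot_in(rmB)}
    → {ball_in(b1,rmB), carry(b3,right), free(left), robot_in(rmB)}

== RESULT ==
["ball_in(b1,rmB)", "carry(b3,right)", "free(left)", "robot_in(rmB)"]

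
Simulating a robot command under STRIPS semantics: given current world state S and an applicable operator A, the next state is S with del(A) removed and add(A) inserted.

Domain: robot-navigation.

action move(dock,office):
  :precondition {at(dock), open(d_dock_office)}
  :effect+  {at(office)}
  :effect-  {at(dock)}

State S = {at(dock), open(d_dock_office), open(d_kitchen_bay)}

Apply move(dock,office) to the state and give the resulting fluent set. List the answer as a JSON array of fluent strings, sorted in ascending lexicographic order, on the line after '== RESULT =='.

Progress:
  pre ⊆ S: {at(dock), open(d_dock_office)} ⊆ S  — applicable
  S \ del = {open(d_dock_office), open(d_kitchen_bay)}
  ∪ add   = {at(office), open(d_dock_office), open(d_kitchen_bay)}

== RESULT ==
["at(office)", "open(d_dock_office)", "open(d_kitchen_bay)"]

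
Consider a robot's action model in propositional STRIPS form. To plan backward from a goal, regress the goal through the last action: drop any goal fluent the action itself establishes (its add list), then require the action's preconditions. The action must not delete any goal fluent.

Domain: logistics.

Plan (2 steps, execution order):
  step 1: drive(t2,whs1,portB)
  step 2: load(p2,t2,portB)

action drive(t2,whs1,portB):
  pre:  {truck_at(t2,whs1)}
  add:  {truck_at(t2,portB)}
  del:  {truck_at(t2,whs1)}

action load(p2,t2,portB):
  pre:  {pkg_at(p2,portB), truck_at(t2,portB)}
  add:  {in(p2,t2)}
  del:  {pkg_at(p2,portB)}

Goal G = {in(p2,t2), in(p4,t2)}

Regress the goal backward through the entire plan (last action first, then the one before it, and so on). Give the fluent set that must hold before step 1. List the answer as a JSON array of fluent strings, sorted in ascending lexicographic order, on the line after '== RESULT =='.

Work backward from the goal:
  through step 2 (load(p2,t2,portB)): drop {in(p2,t2)}, keep {in(p4,t2)}, require {pkg_at(p2,portB), truck_at(t2,portB)}
    → {in(p4,t2), pkg_at(p2,portB), truck_at(t2,portB)}
  through step 1 (drive(t2,whs1,portB)): drop {truck_at(t2,portB)}, keep {in(p4,t2), pkg_at(p2,portB)}, require {truck_at(t2,whs1)}
    → {in(p4,t2), pkg_at(p2,portB), truck_at(t2,whs1)}

== RESULT ==
["in(p4,t2)", "pkg_at(p2,portB)", "truck_at(t2,whs1)"]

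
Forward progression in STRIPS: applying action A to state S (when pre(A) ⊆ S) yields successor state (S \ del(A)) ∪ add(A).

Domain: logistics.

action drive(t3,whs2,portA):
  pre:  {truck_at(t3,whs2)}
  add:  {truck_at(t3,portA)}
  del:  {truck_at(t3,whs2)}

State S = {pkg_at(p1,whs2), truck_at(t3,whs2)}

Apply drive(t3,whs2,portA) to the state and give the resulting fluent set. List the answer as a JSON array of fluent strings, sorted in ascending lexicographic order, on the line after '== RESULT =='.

Progress:
  pre ⊆ S: {truck_at(t3,whs2)} ⊆ S  — applicable
  S \ del = {pkg_at(p1,whs2)}
  ∪ add   = {pkg_at(p1,whs2), truck_at(t3,portA)}

== RESULT ==
["pkg_at(p1,whs2)", "truck_at(t3,portA)"]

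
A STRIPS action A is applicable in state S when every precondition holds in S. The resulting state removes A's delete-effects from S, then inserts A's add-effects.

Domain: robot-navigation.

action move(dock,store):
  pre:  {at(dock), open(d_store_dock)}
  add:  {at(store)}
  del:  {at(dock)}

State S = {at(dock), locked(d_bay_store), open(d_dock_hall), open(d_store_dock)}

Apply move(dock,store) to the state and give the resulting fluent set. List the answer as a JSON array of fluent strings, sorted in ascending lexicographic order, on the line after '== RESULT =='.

Compute (S \ del) ∪ add:
  pre ⊆ S: {at(dock), open(d_store_dock)} ⊆ S  — applicable
  S \ del = {locked(d_bay_store), open(d_dock_hall), open(d_store_dock)}
  ∪ add   = {at(store), locked(d_bay_store), open(d_dock_hall), open(d_store_dock)}

== RESULT ==
["at(store)", "locked(d_bay_store)", "open(d_dock_hall)", "open(d_store_dock)"]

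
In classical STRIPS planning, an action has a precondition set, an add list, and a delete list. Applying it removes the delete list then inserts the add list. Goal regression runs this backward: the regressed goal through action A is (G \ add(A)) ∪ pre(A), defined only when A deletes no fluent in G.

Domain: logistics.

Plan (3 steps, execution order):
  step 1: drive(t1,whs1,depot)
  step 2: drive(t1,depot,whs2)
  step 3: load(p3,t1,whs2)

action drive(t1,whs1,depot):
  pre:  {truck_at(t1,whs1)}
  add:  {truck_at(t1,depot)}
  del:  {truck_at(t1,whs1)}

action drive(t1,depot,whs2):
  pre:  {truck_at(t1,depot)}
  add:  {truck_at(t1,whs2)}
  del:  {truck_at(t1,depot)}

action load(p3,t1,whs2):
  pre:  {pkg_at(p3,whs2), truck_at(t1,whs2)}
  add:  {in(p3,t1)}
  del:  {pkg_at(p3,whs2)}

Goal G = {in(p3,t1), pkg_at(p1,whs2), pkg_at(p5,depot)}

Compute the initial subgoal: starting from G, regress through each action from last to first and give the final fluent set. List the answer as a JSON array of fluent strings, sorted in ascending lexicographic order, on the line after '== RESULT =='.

Regress step by step:
  through step 3 (load(p3,t1,whs2)): drop {in(p3,t1)}, keep {pkg_at(p1,whs2), pkg_at(p5,depot)}, require {pkg_at(p3,whs2), truck_at(t1,whs2)}
    → {pkg_at(p1,whs2), pkg_at(p3,whs2), pkg_at(p5,depot), truck_at(t1,whs2)}
  through step 2 (drive(t1,depot,whs2)): drop {truck_at(t1,whs2)}, keep {pkg_at(p1,whs2), pkg_at(p3,whs2), pkg_at(p5,depot)}, require {truck_at(t1,depot)}
    → {pkg_at(p1,whs2), pkg_at(p3,whs2), pkg_at(p5,depot), truck_at(t1,depot)}
  through step 1 (drive(t1,whs1,depot)): drop {truck_at(t1,depot)}, keep {pkg_at(p1,whs2), pkg_at(p3,whs2), pkg_at(p5,depot)}, require {truck_at(t1,whs1)}
    → {pkg_at(p1,whs2), pkg_at(p3,whs2), pkg_at(p5,depot), truck_at(t1,whs1)}

== RESULT ==
["pkg_at(p1,whs2)", "pkg_at(p3,whs2)", "pkg_at(p5,depot)", "truck_at(t1,whs1)"]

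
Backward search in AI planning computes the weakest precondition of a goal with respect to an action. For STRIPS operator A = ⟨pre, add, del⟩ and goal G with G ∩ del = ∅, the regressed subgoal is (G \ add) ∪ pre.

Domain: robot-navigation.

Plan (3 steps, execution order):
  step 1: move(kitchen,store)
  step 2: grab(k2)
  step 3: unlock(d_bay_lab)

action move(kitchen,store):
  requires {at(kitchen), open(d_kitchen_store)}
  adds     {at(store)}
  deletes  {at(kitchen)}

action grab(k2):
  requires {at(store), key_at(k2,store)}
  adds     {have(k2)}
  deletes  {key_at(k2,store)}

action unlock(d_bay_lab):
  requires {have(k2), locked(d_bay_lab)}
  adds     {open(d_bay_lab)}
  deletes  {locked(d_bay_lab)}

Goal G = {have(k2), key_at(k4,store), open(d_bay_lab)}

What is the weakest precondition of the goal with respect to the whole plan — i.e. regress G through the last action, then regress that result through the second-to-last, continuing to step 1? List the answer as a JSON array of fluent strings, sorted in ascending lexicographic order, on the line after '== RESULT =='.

Regress step by step:
  through step 3 (unlock(d_bay_lab)): drop {open(d_bay_lab)}, keep {have(k2), key_at(k4,store)}, require {have(k2), locked(d_bay_lab)}
    → {have(k2), key_at(k4,store), locked(d_bay_lab)}
  through step 2 (grab(k2)): drop {have(k2)}, keep {key_at(k4,store), locked(d_bay_lab)}, require {at(store), key_at(k2,store)}
    → {at(store), key_at(k2,store), key_at(k4,store), locked(d_bay_lab)}
  through step 1 (move(kitchen,store)): drop {at(store)}, keep {key_at(k2,store), key_at(k4,store), locked(d_bay_lab)}, require {at(kitchen), open(d_kitchen_store)}
    → {at(kitchen), key_at(k2,store), key_at(k4,store), locked(d_bay_lab), open(d_kitchen_store)}

== RESULT ==
["at(kitchen)", "key_at(k2,store)", "key_at(k4,store)", "locked(d_bay_lab)", "open(d_kitchen_store)"]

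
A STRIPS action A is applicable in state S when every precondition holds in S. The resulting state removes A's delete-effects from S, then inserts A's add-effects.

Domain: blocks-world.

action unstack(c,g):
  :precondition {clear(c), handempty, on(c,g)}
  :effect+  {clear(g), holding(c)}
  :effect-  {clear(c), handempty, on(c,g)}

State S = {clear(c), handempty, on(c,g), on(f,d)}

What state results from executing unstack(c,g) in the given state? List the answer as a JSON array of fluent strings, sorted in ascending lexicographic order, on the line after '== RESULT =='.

Compute (S \ del) ∪ add:
  pre ⊆ S: {clear(c), handempty, on(c,g)} ⊆ S  — applicable
  S \ del = {on(f,d)}
  ∪ add   = {clear(g), holding(c), on(f,d)}

== RESULT ==
["clear(g)", "holding(c)", "on(f,d)"]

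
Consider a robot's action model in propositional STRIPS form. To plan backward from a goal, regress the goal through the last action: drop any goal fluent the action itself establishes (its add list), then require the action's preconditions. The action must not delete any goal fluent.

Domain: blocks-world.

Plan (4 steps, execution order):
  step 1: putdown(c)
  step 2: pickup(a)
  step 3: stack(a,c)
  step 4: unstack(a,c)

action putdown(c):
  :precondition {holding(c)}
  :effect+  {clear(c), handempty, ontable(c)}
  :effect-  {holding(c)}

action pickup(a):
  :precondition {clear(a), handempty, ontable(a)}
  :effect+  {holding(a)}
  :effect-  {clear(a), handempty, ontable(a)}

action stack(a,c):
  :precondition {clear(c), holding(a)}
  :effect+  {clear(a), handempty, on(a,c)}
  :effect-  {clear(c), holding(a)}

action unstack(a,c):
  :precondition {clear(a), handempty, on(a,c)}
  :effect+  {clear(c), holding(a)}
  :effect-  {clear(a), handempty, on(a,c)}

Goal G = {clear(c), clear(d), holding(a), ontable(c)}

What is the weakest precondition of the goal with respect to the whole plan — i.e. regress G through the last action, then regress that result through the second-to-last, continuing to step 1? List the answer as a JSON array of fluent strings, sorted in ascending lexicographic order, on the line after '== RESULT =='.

Regress step by step:
  through step 4 (unstack(a,c)): drop {clear(c), holding(a)}, keep {clear(d), ontable(c)}, require {clear(a), handempty, on(a,c)}
    → {clear(a), clear(d), handempty, on(a,c), ontable(c)}
  through step 3 (stack(a,c)): drop {clear(a), handempty, on(a,c)}, keep {clear(d), ontable(c)}, require {clear(c), holding(a)}
    → {clear(c), clear(d), holding(a), ontable(c)}
  through step 2 (pickup(a)): drop {holding(a)}, keep {clear(c), clear(d), ontable(c)}, require {clear(a), handempty, ontable(a)}
    → {clear(a), clear(c), clear(d), handempty, ontable(a), ontable(c)}
  through step 1 (putdown(c)): drop {clear(c), handempty, ontable(c)}, keep {clear(a), clear(d), ontable(a)}, require {holding(c)}
    → {clear(a), clear(d), holding(c), ontable(a)}

== RESULT ==
["clear(a)", "clear(d)", "holding(c)", "ontable(a)"]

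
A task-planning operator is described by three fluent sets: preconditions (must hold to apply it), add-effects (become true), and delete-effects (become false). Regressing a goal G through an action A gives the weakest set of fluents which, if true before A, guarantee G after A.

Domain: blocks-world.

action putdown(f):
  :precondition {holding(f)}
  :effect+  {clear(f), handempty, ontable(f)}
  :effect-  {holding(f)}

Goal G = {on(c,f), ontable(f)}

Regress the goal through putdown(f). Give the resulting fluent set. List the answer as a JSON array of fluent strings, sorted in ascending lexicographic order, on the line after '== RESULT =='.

Compute (G \ add) ∪ pre:
  G ∩ del = {}  (empty — regression defined)
  G \ add = {on(c,f), ontable(f)} \ {clear(f), handempty, ontable(f)} = {on(c,f)}
  ∪ pre   = {on(c,f)} ∪ {holding(f)}
          = {holding(f), on(c,f)}

== RESULT ==
["holding(f)", "on(c,f)"]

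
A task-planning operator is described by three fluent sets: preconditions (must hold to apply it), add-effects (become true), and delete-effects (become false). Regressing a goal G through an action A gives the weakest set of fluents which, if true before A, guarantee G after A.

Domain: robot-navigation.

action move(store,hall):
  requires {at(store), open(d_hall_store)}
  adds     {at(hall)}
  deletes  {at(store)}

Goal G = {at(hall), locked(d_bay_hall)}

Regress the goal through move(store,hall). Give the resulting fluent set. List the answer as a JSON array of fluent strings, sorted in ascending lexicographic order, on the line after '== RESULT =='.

Regress:
  G ∩ del = {}  (empty — regression defined)
  G \ add = {at(hall), locked(d_bay_hall)} \ {at(hall)} = {locked(d_bay_hall)}
  ∪ pre   = {locked(d_bay_hall)} ∪ {at(store), open(d_hall_store)}
          = {at(store), locked(d_bay_hall), open(d_hall_store)}

== RESULT ==
["at(store)", "locked(d_bay_hall)", "open(d_hall_store)"]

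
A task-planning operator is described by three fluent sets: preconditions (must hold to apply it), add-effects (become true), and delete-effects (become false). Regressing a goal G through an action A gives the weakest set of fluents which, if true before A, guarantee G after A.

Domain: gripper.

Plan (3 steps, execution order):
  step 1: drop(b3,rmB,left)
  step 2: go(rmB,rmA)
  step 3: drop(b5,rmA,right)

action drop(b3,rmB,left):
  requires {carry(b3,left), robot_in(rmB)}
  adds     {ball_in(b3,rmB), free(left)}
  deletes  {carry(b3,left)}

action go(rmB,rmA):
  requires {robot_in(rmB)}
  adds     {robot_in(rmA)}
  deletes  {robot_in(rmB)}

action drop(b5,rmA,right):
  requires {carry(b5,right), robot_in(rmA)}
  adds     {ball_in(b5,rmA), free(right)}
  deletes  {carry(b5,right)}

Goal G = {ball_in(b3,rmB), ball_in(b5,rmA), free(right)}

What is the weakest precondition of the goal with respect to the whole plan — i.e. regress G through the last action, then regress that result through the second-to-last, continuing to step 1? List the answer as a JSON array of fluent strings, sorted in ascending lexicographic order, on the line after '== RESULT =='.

Work backward from the goal:
  through step 3 (drop(b5,rmA,right)): drop {ball_in(b5,rmA), free(right)}, keep {ball_in(b3,rmB)}, require {carry(b5,right), robot_in(rmA)}
    → {ball_in(b3,rmB), carry(b5,right), robot_in(rmA)}
  through step 2 (go(rmB,rmA)): drop {robot_in(rmA)}, keep {ball_in(b3,rmB), carry(b5,right)}, require {robot_in(rmB)}
    → {ball_in(b3,rmB), carry(b5,right), robot_in(rmB)}
  through step 1 (drop(b3,rmB,left)): drop {ball_in(b3,rmB)}, keep {carry(b5,right), robot_in(rmB)}, require {carry(b3,left), robot_in(rmB)}
    → {carry(b3,left), carry(b5,right), robot_in(rmB)}

== RESULT ==
["carry(b3,left)", "carry(b5,right)", "robot_in(rmB)"]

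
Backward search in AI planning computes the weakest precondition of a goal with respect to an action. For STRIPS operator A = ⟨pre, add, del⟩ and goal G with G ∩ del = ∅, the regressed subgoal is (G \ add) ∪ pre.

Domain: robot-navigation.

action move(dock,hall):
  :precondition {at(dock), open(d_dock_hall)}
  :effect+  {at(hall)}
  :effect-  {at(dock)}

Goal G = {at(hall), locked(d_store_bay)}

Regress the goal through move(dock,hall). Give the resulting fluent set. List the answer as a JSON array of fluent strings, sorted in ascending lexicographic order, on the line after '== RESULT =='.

Regress:
  G ∩ del = {}  (empty — regression defined)
  G \ add = {at(hall), locked(d_store_bay)} \ {at(hall)} = {locked(d_store_bay)}
  ∪ pre   = {locked(d_store_bay)} ∪ {at(dock), open(d_dock_hall)}
          = {at(dock), locked(d_store_bay), open(d_dock_hall)}

== RESULT ==
["at(dock)", "locked(d_store_bay)", "open(d_dock_hall)"]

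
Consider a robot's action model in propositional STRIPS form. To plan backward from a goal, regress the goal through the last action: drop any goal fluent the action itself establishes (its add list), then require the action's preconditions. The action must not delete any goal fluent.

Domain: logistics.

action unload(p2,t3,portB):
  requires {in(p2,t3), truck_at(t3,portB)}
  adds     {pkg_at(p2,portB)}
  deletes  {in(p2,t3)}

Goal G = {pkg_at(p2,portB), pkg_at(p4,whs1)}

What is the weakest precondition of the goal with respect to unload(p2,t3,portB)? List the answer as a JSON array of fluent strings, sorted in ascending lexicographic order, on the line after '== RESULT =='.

Regress:
  G ∩ del = {}  (empty — regression defined)
  G \ add = {pkg_at(p2,portB), pkg_at(p4,whs1)} \ {pkg_at(p2,portB)} = {pkg_at(p4,whs1)}
  ∪ pre   = {pkg_at(p4,whs1)} ∪ {in(p2,t3), truck_at(t3,portB)}
          = {in(p2,t3), pkg_at(p4,whs1), truck_at(t3,portB)}

== RESULT ==
["in(p2,t3)", "pkg_at(p4,whs1)", "truck_at(t3,portB)"]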